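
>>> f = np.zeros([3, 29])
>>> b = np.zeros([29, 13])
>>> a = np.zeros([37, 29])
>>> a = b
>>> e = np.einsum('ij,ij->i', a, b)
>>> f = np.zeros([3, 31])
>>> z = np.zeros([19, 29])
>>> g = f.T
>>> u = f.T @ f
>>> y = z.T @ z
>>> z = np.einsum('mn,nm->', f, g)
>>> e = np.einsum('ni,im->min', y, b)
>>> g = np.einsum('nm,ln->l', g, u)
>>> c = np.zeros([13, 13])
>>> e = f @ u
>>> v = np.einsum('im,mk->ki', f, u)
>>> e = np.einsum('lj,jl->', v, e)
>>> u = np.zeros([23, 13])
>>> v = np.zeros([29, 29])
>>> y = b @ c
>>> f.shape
(3, 31)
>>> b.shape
(29, 13)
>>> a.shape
(29, 13)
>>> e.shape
()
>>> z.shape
()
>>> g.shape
(31,)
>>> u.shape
(23, 13)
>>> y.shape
(29, 13)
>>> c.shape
(13, 13)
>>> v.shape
(29, 29)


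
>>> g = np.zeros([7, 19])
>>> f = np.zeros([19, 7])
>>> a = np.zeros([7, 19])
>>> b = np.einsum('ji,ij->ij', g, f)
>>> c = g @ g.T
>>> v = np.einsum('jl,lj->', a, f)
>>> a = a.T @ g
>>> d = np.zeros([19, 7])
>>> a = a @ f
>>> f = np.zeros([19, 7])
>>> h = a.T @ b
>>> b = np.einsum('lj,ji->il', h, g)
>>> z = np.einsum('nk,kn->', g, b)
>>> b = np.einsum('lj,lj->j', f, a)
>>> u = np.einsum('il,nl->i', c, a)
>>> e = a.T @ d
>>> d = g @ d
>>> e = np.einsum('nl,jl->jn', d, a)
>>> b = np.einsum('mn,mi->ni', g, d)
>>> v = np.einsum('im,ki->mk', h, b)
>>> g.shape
(7, 19)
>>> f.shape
(19, 7)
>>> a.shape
(19, 7)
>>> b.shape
(19, 7)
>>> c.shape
(7, 7)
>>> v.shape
(7, 19)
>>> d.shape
(7, 7)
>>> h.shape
(7, 7)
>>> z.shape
()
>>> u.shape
(7,)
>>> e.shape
(19, 7)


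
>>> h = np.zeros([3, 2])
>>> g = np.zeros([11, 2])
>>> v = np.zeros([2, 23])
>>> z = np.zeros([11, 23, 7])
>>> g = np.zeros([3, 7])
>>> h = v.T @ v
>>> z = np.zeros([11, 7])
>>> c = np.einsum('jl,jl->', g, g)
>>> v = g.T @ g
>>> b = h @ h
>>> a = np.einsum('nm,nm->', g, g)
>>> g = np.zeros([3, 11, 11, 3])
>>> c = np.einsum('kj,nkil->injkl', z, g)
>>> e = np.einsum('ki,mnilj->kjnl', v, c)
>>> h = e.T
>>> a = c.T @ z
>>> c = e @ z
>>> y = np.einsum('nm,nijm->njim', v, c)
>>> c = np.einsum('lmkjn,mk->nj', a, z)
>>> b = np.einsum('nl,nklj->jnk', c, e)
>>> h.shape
(11, 3, 3, 7)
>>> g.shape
(3, 11, 11, 3)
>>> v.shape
(7, 7)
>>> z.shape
(11, 7)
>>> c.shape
(7, 3)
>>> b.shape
(11, 7, 3)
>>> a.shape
(3, 11, 7, 3, 7)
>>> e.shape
(7, 3, 3, 11)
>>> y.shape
(7, 3, 3, 7)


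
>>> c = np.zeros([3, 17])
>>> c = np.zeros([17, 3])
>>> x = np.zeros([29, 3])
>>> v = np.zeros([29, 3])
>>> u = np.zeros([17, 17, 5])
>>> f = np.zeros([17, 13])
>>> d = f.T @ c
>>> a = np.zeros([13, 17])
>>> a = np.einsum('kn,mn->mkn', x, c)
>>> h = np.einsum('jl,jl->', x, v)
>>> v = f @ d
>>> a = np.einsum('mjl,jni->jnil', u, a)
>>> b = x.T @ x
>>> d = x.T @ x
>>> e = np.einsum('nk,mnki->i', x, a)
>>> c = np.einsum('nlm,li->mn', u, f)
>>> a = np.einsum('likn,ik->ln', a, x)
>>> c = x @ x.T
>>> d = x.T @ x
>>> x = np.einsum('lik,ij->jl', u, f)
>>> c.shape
(29, 29)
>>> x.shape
(13, 17)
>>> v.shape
(17, 3)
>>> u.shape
(17, 17, 5)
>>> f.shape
(17, 13)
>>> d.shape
(3, 3)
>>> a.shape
(17, 5)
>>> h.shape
()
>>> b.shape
(3, 3)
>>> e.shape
(5,)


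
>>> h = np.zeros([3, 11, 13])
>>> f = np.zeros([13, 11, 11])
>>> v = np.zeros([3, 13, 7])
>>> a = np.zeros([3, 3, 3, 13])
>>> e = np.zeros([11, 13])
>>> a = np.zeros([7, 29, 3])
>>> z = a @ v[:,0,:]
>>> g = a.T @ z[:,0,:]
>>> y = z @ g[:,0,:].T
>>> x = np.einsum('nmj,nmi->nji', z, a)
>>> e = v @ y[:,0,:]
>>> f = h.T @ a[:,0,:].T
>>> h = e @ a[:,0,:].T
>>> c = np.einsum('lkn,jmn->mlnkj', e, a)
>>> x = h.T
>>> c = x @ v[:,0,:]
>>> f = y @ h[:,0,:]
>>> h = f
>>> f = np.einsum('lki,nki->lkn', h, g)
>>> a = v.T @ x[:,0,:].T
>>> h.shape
(7, 29, 7)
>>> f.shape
(7, 29, 3)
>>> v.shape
(3, 13, 7)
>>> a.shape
(7, 13, 7)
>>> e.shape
(3, 13, 3)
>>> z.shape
(7, 29, 7)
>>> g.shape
(3, 29, 7)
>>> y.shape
(7, 29, 3)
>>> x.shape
(7, 13, 3)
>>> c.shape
(7, 13, 7)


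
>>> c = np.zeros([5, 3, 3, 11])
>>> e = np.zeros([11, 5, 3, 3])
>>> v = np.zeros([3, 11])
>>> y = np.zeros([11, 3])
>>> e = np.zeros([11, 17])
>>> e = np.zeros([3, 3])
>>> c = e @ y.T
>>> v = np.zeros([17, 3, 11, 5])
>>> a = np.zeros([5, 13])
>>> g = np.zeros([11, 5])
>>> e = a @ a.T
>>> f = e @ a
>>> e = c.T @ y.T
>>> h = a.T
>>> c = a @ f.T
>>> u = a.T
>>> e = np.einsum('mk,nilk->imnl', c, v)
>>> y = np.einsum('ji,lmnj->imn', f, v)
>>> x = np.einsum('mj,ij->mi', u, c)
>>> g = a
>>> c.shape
(5, 5)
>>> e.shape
(3, 5, 17, 11)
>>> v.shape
(17, 3, 11, 5)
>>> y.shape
(13, 3, 11)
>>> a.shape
(5, 13)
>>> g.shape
(5, 13)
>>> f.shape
(5, 13)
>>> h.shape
(13, 5)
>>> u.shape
(13, 5)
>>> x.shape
(13, 5)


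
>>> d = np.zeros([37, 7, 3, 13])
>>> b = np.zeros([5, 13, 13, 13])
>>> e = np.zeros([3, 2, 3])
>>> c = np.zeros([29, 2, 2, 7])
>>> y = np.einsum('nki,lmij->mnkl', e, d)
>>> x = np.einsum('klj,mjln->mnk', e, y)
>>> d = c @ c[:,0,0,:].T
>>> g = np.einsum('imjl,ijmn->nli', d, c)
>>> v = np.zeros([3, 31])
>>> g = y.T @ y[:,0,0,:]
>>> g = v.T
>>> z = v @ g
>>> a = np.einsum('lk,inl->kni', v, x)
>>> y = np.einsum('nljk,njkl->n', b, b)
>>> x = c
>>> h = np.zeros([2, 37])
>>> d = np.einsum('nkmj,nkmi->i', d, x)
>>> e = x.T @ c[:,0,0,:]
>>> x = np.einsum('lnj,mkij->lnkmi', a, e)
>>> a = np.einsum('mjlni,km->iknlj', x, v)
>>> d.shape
(7,)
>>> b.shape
(5, 13, 13, 13)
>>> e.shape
(7, 2, 2, 7)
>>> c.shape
(29, 2, 2, 7)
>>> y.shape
(5,)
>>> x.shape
(31, 37, 2, 7, 2)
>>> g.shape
(31, 3)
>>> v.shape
(3, 31)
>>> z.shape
(3, 3)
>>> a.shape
(2, 3, 7, 2, 37)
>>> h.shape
(2, 37)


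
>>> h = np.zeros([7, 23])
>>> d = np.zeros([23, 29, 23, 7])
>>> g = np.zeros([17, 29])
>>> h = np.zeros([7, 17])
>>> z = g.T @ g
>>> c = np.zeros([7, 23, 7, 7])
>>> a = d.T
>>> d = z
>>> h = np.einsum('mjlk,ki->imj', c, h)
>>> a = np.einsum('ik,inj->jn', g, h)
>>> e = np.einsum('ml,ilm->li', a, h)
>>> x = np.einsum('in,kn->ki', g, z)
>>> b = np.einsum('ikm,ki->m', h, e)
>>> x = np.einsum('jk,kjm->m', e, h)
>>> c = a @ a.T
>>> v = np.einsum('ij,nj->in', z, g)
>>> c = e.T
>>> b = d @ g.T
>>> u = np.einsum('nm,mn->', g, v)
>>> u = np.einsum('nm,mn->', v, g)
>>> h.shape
(17, 7, 23)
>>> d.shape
(29, 29)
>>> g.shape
(17, 29)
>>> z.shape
(29, 29)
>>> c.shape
(17, 7)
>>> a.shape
(23, 7)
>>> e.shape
(7, 17)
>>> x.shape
(23,)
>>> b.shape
(29, 17)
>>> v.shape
(29, 17)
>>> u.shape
()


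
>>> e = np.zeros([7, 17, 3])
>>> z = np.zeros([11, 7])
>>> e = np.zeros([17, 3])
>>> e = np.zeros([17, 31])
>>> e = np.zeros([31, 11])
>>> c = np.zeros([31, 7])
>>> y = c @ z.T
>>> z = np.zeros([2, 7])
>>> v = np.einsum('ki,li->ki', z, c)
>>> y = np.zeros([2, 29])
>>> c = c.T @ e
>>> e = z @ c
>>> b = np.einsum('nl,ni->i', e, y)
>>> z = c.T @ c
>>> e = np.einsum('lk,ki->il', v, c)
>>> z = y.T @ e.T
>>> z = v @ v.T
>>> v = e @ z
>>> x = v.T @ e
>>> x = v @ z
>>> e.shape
(11, 2)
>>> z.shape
(2, 2)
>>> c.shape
(7, 11)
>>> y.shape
(2, 29)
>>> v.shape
(11, 2)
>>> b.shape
(29,)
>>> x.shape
(11, 2)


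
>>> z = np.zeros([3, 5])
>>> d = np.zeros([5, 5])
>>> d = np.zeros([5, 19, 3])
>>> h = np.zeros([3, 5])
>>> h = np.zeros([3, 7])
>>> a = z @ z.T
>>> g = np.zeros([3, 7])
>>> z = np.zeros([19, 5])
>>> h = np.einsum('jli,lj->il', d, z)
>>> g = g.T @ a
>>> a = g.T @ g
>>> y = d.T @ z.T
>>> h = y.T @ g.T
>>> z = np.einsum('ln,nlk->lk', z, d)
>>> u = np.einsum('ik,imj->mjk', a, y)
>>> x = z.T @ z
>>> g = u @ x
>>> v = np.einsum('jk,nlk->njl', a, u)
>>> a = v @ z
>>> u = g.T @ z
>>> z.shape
(19, 3)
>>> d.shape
(5, 19, 3)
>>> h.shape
(19, 19, 7)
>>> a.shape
(19, 3, 3)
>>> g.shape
(19, 19, 3)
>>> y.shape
(3, 19, 19)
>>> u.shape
(3, 19, 3)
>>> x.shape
(3, 3)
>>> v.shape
(19, 3, 19)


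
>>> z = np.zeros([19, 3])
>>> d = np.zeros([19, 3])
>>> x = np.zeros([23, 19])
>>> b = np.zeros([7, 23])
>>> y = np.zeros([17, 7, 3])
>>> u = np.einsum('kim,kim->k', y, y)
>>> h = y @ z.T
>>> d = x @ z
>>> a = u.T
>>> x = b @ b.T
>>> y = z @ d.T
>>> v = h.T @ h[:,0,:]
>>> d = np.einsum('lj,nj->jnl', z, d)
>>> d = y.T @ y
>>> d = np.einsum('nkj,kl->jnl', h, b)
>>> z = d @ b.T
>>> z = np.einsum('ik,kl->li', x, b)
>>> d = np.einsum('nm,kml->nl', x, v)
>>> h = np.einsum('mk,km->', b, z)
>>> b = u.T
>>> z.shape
(23, 7)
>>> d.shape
(7, 19)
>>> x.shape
(7, 7)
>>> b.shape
(17,)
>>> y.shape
(19, 23)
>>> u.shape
(17,)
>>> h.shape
()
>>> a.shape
(17,)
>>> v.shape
(19, 7, 19)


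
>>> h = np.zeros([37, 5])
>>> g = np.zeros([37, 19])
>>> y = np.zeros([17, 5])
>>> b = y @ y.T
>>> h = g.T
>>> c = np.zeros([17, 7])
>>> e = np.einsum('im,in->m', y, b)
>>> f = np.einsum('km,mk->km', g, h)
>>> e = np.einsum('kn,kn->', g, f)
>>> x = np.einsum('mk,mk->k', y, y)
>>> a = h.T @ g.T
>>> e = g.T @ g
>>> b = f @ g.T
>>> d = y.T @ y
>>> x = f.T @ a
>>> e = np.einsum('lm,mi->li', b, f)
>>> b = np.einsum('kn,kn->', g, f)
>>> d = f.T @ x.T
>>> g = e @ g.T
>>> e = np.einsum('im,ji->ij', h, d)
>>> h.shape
(19, 37)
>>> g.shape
(37, 37)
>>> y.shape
(17, 5)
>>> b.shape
()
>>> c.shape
(17, 7)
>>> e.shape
(19, 19)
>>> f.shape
(37, 19)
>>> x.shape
(19, 37)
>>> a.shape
(37, 37)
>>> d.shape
(19, 19)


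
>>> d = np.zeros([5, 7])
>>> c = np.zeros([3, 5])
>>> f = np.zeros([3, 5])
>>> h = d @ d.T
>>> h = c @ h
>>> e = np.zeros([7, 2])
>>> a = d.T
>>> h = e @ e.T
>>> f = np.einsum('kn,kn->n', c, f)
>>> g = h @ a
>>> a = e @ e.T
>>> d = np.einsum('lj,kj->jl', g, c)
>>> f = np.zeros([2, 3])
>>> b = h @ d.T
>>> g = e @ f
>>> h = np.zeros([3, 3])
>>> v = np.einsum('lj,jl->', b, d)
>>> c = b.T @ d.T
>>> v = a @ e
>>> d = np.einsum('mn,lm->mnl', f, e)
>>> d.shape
(2, 3, 7)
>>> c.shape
(5, 5)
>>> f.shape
(2, 3)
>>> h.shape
(3, 3)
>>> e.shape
(7, 2)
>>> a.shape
(7, 7)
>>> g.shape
(7, 3)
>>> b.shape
(7, 5)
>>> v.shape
(7, 2)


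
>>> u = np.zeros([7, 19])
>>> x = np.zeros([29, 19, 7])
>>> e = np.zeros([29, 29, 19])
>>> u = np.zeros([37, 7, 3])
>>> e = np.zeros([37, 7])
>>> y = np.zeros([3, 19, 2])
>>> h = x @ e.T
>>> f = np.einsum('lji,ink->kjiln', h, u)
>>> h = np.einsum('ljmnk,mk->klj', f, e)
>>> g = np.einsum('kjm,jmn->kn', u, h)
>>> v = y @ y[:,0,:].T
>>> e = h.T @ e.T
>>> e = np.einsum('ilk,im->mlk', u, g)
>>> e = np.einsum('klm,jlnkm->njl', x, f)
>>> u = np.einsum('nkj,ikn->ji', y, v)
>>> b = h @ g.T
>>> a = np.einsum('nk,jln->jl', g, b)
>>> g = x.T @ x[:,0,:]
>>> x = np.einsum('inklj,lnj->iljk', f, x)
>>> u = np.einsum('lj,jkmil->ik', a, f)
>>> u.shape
(29, 19)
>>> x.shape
(3, 29, 7, 37)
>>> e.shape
(37, 3, 19)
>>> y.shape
(3, 19, 2)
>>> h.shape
(7, 3, 19)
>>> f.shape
(3, 19, 37, 29, 7)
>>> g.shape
(7, 19, 7)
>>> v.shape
(3, 19, 3)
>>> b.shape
(7, 3, 37)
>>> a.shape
(7, 3)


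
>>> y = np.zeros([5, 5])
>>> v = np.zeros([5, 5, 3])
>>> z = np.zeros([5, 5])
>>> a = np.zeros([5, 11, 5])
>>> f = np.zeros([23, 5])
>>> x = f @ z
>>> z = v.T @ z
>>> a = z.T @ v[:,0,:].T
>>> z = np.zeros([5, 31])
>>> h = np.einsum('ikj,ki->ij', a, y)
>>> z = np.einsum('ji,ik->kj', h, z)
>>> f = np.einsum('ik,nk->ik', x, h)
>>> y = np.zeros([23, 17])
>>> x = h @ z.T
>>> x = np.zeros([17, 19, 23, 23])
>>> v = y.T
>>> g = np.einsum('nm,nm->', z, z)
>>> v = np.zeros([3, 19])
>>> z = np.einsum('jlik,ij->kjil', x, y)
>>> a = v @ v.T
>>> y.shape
(23, 17)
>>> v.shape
(3, 19)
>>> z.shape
(23, 17, 23, 19)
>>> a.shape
(3, 3)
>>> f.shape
(23, 5)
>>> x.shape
(17, 19, 23, 23)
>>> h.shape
(5, 5)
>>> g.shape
()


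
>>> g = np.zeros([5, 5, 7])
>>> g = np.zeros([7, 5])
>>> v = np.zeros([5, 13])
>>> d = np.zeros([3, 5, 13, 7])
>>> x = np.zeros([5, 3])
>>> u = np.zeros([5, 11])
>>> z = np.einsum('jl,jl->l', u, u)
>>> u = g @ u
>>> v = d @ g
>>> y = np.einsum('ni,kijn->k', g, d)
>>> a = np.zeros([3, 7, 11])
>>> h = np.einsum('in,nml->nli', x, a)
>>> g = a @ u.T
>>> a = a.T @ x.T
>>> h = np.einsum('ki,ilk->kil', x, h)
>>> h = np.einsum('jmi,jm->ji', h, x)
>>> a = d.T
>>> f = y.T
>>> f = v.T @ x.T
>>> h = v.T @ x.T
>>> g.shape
(3, 7, 7)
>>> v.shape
(3, 5, 13, 5)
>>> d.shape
(3, 5, 13, 7)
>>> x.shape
(5, 3)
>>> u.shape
(7, 11)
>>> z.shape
(11,)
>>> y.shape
(3,)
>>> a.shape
(7, 13, 5, 3)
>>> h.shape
(5, 13, 5, 5)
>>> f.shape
(5, 13, 5, 5)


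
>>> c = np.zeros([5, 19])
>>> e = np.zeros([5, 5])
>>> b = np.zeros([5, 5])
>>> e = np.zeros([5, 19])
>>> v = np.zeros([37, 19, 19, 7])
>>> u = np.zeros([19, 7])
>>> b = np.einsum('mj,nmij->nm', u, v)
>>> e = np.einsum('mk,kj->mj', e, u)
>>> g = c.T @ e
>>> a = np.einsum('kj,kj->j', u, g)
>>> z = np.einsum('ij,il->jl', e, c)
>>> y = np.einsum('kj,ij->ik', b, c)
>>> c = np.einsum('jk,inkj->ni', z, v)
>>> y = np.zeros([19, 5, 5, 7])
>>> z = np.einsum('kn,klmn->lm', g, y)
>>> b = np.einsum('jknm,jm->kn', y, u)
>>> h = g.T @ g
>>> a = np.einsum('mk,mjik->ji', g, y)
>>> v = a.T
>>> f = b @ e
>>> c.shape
(19, 37)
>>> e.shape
(5, 7)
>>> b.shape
(5, 5)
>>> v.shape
(5, 5)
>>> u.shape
(19, 7)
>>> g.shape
(19, 7)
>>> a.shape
(5, 5)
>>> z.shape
(5, 5)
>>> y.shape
(19, 5, 5, 7)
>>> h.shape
(7, 7)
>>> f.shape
(5, 7)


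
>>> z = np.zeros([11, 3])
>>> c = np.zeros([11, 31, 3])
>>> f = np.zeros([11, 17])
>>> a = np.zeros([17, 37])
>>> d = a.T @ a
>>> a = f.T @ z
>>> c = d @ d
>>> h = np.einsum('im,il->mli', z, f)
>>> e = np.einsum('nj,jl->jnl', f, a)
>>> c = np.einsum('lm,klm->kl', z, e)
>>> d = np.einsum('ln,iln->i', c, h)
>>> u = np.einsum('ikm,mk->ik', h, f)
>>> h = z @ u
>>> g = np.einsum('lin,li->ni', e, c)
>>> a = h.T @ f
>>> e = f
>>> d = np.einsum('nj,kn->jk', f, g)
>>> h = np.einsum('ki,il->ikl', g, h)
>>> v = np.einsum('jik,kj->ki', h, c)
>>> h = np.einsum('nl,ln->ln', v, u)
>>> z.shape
(11, 3)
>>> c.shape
(17, 11)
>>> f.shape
(11, 17)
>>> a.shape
(17, 17)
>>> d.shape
(17, 3)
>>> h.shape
(3, 17)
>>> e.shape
(11, 17)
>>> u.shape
(3, 17)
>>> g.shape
(3, 11)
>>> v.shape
(17, 3)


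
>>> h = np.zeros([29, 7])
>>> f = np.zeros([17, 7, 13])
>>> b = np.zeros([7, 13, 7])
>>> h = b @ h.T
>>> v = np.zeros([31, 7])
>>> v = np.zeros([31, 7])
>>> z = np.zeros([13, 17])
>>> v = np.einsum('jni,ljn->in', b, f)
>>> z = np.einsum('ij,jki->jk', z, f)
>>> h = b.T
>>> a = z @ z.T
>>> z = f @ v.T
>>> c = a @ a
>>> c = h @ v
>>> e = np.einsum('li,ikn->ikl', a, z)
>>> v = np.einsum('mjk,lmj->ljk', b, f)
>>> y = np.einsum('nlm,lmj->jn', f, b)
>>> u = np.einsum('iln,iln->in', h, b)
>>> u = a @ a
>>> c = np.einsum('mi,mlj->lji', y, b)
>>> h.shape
(7, 13, 7)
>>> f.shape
(17, 7, 13)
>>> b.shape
(7, 13, 7)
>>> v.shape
(17, 13, 7)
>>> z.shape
(17, 7, 7)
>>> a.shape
(17, 17)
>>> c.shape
(13, 7, 17)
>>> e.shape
(17, 7, 17)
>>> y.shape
(7, 17)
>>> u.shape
(17, 17)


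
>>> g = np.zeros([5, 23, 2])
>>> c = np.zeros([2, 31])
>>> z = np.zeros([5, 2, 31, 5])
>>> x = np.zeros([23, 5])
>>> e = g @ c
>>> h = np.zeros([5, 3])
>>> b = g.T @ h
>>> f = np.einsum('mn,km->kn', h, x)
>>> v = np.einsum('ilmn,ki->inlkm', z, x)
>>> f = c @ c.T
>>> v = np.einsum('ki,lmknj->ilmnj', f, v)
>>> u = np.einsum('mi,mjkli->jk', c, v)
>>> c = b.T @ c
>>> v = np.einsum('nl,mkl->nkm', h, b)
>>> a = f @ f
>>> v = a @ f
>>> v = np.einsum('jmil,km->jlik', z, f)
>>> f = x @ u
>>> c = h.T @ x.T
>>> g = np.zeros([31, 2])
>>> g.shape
(31, 2)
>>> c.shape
(3, 23)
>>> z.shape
(5, 2, 31, 5)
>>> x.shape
(23, 5)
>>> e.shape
(5, 23, 31)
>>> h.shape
(5, 3)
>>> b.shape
(2, 23, 3)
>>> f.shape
(23, 5)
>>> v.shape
(5, 5, 31, 2)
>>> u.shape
(5, 5)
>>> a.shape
(2, 2)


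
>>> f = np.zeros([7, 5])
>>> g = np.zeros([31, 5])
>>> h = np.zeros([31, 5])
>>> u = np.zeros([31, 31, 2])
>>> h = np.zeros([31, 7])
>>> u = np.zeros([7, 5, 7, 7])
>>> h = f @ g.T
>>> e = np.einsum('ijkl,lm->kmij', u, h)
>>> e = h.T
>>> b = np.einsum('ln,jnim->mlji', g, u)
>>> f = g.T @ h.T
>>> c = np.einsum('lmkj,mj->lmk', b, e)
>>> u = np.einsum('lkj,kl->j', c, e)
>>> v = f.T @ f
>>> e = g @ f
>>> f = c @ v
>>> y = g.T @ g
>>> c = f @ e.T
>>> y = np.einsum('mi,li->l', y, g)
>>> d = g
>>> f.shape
(7, 31, 7)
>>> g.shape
(31, 5)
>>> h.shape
(7, 31)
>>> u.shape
(7,)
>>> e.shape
(31, 7)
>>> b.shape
(7, 31, 7, 7)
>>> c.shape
(7, 31, 31)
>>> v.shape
(7, 7)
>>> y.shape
(31,)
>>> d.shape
(31, 5)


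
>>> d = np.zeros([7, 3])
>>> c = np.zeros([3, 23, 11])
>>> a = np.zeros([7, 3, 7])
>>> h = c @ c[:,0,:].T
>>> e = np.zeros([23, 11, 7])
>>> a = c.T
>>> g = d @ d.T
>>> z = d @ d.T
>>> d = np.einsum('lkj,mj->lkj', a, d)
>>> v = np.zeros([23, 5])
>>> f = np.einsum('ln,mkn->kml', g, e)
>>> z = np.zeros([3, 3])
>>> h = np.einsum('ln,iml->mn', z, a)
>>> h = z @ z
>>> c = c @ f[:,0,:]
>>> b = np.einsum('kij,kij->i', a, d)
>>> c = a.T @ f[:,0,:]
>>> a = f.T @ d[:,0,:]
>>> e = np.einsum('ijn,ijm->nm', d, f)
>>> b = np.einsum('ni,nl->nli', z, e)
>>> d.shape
(11, 23, 3)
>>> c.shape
(3, 23, 7)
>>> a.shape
(7, 23, 3)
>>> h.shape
(3, 3)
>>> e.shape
(3, 7)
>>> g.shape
(7, 7)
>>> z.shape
(3, 3)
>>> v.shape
(23, 5)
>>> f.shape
(11, 23, 7)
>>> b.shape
(3, 7, 3)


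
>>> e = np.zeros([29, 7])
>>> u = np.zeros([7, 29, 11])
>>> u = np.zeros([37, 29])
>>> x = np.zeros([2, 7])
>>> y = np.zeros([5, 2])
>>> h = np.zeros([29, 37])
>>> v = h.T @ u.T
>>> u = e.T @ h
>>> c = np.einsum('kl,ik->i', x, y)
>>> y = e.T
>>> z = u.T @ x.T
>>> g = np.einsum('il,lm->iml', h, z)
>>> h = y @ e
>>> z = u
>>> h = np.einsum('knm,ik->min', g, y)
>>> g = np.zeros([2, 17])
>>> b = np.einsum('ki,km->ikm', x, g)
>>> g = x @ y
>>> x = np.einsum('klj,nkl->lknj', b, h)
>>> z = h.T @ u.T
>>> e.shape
(29, 7)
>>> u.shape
(7, 37)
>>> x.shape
(2, 7, 37, 17)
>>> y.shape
(7, 29)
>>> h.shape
(37, 7, 2)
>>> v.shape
(37, 37)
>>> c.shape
(5,)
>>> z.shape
(2, 7, 7)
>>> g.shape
(2, 29)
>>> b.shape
(7, 2, 17)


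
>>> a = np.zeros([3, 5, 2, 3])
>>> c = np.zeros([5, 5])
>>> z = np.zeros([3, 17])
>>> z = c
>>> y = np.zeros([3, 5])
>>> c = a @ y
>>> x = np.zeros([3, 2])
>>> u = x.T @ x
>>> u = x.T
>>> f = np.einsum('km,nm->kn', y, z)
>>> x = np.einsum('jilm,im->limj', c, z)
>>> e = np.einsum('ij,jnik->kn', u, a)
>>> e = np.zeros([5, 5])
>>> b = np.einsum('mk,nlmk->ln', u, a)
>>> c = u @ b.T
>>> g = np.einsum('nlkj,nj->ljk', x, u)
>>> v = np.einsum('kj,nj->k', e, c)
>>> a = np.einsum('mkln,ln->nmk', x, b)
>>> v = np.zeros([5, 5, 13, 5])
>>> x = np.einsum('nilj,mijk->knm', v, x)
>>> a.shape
(3, 2, 5)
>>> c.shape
(2, 5)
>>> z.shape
(5, 5)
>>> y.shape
(3, 5)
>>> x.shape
(3, 5, 2)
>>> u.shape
(2, 3)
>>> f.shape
(3, 5)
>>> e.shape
(5, 5)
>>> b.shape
(5, 3)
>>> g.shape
(5, 3, 5)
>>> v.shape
(5, 5, 13, 5)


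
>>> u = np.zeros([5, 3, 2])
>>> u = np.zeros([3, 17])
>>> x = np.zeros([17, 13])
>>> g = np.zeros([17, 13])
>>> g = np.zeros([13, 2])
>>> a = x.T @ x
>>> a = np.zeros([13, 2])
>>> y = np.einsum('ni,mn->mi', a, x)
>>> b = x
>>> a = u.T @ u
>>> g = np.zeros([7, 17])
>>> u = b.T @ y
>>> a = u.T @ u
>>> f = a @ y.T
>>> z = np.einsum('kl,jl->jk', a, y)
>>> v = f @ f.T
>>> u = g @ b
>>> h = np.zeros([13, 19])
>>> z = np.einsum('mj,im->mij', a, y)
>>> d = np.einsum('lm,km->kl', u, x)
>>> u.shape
(7, 13)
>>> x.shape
(17, 13)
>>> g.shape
(7, 17)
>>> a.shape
(2, 2)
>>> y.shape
(17, 2)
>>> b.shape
(17, 13)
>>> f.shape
(2, 17)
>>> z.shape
(2, 17, 2)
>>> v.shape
(2, 2)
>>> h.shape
(13, 19)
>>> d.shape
(17, 7)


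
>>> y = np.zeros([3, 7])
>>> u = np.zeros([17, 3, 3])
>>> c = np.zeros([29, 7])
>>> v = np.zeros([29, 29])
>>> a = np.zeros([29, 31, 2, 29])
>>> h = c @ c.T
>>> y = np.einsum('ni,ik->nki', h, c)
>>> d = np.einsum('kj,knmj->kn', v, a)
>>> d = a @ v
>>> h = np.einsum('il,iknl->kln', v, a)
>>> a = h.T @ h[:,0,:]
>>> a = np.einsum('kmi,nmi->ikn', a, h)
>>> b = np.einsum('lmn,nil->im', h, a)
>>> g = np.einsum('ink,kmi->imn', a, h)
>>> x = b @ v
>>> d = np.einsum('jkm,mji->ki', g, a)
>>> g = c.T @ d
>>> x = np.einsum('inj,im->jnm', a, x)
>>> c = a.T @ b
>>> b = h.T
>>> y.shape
(29, 7, 29)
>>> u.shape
(17, 3, 3)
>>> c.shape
(31, 2, 29)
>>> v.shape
(29, 29)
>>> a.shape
(2, 2, 31)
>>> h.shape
(31, 29, 2)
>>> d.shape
(29, 31)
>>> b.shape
(2, 29, 31)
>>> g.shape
(7, 31)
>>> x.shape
(31, 2, 29)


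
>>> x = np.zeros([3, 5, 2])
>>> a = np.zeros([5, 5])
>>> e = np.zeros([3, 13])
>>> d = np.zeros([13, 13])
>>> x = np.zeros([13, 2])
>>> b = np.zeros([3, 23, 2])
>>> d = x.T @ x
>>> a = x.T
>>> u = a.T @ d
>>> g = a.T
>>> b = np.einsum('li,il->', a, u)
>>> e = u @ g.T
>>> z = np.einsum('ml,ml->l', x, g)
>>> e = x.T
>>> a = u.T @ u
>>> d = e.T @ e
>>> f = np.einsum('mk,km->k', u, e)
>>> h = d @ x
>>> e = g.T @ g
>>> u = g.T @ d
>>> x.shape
(13, 2)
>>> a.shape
(2, 2)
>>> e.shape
(2, 2)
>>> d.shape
(13, 13)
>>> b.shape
()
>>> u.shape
(2, 13)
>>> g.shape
(13, 2)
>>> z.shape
(2,)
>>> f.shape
(2,)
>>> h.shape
(13, 2)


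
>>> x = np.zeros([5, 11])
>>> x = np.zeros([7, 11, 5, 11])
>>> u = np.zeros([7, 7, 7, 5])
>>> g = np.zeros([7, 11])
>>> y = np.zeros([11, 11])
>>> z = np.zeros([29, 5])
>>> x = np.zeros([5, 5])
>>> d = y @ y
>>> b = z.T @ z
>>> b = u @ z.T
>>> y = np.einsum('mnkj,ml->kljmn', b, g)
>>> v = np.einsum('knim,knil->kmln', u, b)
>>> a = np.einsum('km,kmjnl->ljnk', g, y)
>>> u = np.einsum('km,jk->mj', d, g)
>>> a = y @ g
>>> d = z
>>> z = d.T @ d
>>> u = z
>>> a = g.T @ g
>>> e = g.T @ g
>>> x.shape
(5, 5)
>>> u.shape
(5, 5)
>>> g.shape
(7, 11)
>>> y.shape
(7, 11, 29, 7, 7)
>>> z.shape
(5, 5)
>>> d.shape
(29, 5)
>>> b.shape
(7, 7, 7, 29)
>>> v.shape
(7, 5, 29, 7)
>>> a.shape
(11, 11)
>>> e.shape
(11, 11)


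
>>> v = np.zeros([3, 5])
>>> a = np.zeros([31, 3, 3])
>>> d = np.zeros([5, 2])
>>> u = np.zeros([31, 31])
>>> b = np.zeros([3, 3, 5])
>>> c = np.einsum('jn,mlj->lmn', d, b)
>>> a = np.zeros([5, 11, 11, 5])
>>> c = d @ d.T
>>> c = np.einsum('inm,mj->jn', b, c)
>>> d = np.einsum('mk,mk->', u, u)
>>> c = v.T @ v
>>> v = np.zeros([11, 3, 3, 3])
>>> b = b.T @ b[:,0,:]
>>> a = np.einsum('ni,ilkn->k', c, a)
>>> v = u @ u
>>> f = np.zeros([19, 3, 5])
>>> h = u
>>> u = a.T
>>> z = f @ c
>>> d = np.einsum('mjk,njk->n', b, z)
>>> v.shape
(31, 31)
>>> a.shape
(11,)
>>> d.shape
(19,)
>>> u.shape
(11,)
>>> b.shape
(5, 3, 5)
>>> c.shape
(5, 5)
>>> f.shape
(19, 3, 5)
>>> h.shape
(31, 31)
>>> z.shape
(19, 3, 5)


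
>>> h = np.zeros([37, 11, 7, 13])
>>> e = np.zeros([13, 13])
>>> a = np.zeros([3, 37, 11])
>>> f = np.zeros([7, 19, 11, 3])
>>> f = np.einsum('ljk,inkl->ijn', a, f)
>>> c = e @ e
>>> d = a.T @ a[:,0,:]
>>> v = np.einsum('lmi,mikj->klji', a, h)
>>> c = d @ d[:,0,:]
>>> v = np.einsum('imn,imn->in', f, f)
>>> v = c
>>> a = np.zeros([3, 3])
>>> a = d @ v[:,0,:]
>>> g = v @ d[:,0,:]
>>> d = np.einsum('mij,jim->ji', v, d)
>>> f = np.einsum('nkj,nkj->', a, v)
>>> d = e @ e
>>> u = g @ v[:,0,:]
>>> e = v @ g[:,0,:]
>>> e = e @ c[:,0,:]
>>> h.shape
(37, 11, 7, 13)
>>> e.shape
(11, 37, 11)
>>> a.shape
(11, 37, 11)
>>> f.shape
()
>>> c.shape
(11, 37, 11)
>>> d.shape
(13, 13)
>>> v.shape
(11, 37, 11)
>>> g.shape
(11, 37, 11)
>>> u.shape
(11, 37, 11)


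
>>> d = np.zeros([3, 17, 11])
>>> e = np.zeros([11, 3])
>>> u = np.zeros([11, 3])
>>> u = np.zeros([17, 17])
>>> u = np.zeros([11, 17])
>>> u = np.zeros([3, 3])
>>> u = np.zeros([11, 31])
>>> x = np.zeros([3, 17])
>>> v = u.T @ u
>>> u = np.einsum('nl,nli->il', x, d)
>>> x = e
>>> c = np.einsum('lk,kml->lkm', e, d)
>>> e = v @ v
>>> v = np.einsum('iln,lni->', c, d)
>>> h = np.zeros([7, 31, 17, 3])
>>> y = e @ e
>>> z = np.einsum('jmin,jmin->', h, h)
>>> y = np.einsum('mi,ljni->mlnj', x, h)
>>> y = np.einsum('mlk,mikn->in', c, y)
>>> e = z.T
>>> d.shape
(3, 17, 11)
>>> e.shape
()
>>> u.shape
(11, 17)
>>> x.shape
(11, 3)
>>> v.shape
()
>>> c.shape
(11, 3, 17)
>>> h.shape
(7, 31, 17, 3)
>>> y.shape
(7, 31)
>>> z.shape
()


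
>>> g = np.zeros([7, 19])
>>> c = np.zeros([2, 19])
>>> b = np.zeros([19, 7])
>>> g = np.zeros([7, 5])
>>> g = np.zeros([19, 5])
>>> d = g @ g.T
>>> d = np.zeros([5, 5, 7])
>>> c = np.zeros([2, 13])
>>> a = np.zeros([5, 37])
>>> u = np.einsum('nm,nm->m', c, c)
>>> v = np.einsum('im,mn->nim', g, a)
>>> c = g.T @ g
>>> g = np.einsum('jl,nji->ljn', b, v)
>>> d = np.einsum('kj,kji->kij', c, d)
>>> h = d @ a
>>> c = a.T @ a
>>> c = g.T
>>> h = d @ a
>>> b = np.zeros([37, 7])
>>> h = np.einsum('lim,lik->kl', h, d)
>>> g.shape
(7, 19, 37)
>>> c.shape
(37, 19, 7)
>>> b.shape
(37, 7)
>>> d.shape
(5, 7, 5)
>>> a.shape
(5, 37)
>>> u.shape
(13,)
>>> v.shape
(37, 19, 5)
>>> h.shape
(5, 5)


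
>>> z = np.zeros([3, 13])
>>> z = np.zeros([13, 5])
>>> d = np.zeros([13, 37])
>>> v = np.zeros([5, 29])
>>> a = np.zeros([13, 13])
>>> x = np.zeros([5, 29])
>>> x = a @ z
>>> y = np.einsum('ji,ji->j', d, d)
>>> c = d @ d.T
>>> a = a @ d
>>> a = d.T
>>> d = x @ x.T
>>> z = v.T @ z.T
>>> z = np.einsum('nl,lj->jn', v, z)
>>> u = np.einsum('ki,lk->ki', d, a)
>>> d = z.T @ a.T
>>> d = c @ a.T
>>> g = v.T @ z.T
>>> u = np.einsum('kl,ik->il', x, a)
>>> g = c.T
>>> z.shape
(13, 5)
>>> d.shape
(13, 37)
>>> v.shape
(5, 29)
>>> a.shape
(37, 13)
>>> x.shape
(13, 5)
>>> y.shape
(13,)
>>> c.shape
(13, 13)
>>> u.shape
(37, 5)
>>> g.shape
(13, 13)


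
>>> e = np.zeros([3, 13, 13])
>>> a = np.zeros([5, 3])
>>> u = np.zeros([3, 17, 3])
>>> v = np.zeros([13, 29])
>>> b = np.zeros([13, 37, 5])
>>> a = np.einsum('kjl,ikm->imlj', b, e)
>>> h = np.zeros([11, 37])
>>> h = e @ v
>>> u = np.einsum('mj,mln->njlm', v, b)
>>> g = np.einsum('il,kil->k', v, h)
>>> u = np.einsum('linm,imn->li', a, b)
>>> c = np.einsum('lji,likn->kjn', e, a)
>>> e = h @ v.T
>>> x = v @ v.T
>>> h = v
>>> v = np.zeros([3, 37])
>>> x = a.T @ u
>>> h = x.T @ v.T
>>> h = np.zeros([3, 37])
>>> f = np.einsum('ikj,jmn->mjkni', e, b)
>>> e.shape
(3, 13, 13)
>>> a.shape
(3, 13, 5, 37)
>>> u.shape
(3, 13)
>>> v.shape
(3, 37)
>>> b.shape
(13, 37, 5)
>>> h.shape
(3, 37)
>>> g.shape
(3,)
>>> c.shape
(5, 13, 37)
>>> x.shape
(37, 5, 13, 13)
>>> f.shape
(37, 13, 13, 5, 3)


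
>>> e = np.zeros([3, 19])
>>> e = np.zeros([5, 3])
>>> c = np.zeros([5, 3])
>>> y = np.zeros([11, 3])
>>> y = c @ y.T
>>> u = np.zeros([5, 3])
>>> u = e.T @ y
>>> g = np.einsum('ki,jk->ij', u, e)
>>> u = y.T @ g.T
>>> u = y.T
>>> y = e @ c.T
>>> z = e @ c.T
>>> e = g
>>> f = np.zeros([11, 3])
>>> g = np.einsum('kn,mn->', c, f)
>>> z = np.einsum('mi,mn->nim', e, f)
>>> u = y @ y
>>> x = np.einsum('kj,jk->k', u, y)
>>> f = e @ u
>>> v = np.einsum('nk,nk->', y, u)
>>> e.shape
(11, 5)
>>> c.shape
(5, 3)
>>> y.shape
(5, 5)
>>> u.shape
(5, 5)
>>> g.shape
()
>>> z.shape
(3, 5, 11)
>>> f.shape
(11, 5)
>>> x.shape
(5,)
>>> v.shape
()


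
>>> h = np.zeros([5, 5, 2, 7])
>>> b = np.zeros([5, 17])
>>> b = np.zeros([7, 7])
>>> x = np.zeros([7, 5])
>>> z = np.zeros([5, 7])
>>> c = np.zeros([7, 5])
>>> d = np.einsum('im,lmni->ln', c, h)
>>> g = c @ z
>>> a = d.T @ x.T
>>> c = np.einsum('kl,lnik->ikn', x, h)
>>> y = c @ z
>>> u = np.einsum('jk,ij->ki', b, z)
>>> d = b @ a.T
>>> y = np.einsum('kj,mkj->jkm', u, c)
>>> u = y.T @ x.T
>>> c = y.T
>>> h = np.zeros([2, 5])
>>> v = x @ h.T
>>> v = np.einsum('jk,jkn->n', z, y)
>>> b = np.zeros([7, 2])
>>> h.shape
(2, 5)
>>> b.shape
(7, 2)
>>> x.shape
(7, 5)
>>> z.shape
(5, 7)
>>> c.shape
(2, 7, 5)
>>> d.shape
(7, 2)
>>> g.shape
(7, 7)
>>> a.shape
(2, 7)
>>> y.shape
(5, 7, 2)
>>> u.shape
(2, 7, 7)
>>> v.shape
(2,)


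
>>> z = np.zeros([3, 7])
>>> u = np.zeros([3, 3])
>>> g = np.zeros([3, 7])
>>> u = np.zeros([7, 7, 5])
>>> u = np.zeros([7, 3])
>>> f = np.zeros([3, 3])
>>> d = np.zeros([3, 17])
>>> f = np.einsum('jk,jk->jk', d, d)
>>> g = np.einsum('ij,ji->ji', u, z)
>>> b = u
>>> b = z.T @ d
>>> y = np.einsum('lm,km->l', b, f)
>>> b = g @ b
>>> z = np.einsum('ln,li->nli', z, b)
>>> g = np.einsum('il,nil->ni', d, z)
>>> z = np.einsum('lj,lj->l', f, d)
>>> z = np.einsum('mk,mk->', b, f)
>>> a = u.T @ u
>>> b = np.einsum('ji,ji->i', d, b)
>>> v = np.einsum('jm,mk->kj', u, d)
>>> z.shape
()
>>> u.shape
(7, 3)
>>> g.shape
(7, 3)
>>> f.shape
(3, 17)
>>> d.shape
(3, 17)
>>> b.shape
(17,)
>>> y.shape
(7,)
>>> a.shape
(3, 3)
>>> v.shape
(17, 7)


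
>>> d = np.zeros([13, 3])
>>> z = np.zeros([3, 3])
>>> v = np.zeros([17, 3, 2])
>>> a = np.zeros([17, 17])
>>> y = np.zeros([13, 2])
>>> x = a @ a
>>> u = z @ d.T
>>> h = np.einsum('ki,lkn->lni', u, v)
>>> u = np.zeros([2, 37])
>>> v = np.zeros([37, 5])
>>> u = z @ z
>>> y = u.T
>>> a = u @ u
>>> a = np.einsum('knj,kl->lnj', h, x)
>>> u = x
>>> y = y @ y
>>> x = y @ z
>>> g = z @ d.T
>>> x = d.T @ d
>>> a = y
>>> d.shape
(13, 3)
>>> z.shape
(3, 3)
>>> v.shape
(37, 5)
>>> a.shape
(3, 3)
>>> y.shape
(3, 3)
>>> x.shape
(3, 3)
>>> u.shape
(17, 17)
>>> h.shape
(17, 2, 13)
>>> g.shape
(3, 13)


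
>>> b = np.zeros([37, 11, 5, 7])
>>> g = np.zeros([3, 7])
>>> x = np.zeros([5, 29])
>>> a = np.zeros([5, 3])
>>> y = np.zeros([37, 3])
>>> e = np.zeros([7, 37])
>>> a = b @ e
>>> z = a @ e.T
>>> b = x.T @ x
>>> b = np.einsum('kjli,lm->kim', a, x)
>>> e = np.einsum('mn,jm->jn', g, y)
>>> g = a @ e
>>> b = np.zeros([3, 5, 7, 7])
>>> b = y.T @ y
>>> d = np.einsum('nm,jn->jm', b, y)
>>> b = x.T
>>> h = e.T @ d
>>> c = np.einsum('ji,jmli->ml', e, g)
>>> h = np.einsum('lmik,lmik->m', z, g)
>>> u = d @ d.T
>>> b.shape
(29, 5)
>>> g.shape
(37, 11, 5, 7)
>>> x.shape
(5, 29)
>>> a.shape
(37, 11, 5, 37)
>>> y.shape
(37, 3)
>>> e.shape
(37, 7)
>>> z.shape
(37, 11, 5, 7)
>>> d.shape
(37, 3)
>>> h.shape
(11,)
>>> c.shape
(11, 5)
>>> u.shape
(37, 37)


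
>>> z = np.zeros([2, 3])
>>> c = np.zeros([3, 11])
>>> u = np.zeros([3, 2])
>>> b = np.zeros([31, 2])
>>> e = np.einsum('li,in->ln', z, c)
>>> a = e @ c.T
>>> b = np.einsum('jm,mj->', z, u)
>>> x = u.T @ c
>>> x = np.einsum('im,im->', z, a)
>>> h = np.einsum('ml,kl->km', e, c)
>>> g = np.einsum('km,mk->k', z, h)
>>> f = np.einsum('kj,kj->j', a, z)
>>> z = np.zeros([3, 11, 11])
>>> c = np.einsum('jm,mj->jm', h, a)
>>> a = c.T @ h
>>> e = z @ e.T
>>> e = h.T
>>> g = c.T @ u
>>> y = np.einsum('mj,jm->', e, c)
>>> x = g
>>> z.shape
(3, 11, 11)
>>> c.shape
(3, 2)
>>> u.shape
(3, 2)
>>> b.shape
()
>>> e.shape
(2, 3)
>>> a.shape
(2, 2)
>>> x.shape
(2, 2)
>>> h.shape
(3, 2)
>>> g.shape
(2, 2)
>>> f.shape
(3,)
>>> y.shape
()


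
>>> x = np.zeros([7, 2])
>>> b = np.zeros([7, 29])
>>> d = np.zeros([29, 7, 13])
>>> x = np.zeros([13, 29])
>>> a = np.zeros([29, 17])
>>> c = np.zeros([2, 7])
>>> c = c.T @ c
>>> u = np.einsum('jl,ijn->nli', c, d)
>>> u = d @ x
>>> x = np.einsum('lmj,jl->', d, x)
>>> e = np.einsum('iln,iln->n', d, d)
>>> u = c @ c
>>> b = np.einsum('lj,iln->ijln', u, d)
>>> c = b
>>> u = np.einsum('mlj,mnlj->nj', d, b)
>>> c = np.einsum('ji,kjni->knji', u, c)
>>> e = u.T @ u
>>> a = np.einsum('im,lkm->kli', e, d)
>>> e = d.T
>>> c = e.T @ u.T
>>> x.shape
()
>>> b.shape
(29, 7, 7, 13)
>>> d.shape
(29, 7, 13)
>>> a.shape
(7, 29, 13)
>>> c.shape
(29, 7, 7)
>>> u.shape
(7, 13)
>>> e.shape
(13, 7, 29)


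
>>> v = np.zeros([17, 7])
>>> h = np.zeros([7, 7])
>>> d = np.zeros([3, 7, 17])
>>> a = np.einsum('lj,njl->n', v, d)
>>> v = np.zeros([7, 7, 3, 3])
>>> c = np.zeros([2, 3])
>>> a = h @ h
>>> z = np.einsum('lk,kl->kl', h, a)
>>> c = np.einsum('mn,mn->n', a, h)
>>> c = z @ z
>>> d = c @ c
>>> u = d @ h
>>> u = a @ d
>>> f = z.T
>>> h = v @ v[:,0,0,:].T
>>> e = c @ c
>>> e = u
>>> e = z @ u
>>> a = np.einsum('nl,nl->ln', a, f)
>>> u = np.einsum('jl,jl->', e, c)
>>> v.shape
(7, 7, 3, 3)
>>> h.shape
(7, 7, 3, 7)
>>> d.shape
(7, 7)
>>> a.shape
(7, 7)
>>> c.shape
(7, 7)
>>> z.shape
(7, 7)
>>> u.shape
()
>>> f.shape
(7, 7)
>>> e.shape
(7, 7)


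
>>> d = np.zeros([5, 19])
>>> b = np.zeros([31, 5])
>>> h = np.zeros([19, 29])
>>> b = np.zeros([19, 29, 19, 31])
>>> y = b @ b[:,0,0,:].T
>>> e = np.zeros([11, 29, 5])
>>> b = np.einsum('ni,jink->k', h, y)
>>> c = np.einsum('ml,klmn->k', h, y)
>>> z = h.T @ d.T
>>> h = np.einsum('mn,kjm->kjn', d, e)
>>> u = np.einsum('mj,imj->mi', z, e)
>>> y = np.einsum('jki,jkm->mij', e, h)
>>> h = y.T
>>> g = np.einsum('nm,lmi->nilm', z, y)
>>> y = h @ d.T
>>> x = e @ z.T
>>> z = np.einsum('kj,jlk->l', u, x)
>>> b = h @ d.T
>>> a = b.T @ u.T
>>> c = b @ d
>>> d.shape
(5, 19)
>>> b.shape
(11, 5, 5)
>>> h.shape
(11, 5, 19)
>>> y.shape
(11, 5, 5)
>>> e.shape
(11, 29, 5)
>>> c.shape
(11, 5, 19)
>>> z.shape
(29,)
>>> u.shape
(29, 11)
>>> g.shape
(29, 11, 19, 5)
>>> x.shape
(11, 29, 29)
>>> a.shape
(5, 5, 29)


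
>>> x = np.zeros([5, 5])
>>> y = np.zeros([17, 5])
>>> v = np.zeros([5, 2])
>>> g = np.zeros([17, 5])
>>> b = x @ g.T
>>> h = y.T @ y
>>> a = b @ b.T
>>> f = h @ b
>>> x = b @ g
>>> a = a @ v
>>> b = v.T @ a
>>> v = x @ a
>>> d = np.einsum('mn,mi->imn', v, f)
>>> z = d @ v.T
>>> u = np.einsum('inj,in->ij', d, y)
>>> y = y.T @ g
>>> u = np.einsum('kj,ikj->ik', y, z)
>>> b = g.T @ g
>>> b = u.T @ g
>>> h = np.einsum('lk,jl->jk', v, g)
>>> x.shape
(5, 5)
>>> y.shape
(5, 5)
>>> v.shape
(5, 2)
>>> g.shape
(17, 5)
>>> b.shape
(5, 5)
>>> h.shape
(17, 2)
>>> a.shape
(5, 2)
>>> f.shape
(5, 17)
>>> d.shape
(17, 5, 2)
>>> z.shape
(17, 5, 5)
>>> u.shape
(17, 5)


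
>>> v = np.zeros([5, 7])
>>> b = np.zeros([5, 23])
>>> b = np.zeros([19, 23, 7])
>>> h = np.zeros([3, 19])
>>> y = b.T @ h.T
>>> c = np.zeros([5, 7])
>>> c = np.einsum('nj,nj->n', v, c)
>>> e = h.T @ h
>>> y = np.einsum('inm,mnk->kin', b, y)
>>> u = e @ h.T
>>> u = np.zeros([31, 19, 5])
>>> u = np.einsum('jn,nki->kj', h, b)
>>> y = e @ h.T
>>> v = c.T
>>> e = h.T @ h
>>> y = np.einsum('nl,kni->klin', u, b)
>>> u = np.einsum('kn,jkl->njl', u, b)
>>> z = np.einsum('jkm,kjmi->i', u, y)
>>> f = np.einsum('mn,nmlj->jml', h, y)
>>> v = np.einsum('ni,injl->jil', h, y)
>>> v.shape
(7, 19, 23)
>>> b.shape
(19, 23, 7)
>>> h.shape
(3, 19)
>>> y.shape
(19, 3, 7, 23)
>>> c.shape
(5,)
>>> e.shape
(19, 19)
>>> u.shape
(3, 19, 7)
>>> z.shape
(23,)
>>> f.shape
(23, 3, 7)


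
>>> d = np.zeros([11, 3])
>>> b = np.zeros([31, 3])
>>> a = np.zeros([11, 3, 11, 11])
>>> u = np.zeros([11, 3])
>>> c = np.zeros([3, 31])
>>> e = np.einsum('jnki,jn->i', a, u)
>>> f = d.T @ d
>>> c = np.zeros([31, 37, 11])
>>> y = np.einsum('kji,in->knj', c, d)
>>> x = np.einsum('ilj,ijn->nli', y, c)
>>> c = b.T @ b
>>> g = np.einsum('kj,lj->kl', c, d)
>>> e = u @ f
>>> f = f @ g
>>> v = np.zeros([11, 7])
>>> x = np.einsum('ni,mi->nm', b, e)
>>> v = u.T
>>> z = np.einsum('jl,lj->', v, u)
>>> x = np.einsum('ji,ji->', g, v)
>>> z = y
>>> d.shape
(11, 3)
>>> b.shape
(31, 3)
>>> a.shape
(11, 3, 11, 11)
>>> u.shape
(11, 3)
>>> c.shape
(3, 3)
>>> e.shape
(11, 3)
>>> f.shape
(3, 11)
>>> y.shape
(31, 3, 37)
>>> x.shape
()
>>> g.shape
(3, 11)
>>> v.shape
(3, 11)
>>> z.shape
(31, 3, 37)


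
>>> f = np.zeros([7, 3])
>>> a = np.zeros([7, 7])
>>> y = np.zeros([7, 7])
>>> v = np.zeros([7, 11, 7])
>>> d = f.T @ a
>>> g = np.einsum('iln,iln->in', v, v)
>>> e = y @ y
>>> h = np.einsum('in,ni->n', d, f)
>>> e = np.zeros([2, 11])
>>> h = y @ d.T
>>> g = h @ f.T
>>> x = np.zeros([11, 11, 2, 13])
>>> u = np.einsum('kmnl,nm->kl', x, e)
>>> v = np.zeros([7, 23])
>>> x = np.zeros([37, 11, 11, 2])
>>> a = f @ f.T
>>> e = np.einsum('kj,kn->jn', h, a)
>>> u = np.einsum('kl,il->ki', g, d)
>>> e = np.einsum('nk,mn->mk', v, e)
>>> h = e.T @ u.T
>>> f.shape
(7, 3)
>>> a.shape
(7, 7)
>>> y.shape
(7, 7)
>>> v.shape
(7, 23)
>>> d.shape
(3, 7)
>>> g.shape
(7, 7)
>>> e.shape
(3, 23)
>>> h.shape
(23, 7)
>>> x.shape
(37, 11, 11, 2)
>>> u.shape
(7, 3)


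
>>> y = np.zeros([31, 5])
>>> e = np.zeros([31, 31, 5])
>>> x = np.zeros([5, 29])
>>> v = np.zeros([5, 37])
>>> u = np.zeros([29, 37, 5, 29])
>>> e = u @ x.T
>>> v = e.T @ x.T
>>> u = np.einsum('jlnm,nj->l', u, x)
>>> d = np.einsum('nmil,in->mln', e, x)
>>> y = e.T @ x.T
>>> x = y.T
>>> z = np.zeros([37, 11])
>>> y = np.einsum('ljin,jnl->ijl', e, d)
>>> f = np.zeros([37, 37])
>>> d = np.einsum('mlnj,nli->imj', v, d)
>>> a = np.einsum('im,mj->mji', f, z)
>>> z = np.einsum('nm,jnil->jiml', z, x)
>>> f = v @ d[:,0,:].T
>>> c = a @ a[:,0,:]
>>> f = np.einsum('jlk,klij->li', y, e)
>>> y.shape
(5, 37, 29)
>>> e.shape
(29, 37, 5, 5)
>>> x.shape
(5, 37, 5, 5)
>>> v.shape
(5, 5, 37, 5)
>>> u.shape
(37,)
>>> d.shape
(29, 5, 5)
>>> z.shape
(5, 5, 11, 5)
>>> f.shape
(37, 5)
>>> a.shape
(37, 11, 37)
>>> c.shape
(37, 11, 37)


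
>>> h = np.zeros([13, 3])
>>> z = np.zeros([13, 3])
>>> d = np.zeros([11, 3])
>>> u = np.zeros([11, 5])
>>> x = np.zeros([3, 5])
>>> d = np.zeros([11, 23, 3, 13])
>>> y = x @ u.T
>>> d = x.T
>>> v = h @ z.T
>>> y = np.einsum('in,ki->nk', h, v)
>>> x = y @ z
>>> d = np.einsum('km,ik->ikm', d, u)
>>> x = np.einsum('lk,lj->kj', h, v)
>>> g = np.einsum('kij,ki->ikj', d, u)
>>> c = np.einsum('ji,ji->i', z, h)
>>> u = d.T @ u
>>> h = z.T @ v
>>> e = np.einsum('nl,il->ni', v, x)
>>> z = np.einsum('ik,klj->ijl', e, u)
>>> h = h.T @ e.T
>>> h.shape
(13, 13)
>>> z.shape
(13, 5, 5)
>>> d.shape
(11, 5, 3)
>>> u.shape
(3, 5, 5)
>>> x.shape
(3, 13)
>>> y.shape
(3, 13)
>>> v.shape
(13, 13)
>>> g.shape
(5, 11, 3)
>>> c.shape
(3,)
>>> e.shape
(13, 3)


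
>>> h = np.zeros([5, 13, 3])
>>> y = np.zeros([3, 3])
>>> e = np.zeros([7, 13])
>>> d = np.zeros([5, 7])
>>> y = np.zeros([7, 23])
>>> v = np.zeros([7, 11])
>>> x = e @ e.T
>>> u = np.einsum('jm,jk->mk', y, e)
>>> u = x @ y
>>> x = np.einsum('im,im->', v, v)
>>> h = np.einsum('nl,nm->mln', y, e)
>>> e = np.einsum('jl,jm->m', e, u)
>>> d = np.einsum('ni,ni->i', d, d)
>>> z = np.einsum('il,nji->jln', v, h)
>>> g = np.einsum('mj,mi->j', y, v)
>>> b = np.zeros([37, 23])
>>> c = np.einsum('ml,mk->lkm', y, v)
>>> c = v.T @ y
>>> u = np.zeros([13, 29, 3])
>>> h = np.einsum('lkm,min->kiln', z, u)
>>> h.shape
(11, 29, 23, 3)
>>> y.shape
(7, 23)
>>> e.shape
(23,)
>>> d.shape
(7,)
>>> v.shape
(7, 11)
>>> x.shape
()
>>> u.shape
(13, 29, 3)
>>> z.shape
(23, 11, 13)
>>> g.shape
(23,)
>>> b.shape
(37, 23)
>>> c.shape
(11, 23)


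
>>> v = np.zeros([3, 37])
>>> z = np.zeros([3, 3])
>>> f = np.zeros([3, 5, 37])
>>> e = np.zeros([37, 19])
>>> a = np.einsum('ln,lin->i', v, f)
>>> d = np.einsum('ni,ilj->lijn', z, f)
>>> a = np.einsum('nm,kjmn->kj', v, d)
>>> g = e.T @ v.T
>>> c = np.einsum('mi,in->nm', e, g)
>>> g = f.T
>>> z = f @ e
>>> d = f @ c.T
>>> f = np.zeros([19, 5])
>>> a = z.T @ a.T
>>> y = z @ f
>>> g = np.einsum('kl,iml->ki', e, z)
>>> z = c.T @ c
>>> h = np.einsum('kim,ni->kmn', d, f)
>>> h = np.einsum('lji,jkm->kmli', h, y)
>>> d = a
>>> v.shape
(3, 37)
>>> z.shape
(37, 37)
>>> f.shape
(19, 5)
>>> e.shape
(37, 19)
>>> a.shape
(19, 5, 5)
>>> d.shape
(19, 5, 5)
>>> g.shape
(37, 3)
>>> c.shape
(3, 37)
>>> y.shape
(3, 5, 5)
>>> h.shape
(5, 5, 3, 19)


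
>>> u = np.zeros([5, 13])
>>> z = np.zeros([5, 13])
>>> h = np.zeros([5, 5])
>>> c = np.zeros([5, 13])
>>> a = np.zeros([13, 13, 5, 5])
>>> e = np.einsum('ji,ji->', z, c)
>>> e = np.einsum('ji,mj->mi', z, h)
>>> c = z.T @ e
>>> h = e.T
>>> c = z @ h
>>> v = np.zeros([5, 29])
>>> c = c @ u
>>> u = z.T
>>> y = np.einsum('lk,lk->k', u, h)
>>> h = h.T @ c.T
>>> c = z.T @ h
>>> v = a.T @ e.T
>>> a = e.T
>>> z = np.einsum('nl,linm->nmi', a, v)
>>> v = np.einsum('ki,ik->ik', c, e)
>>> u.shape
(13, 5)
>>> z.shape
(13, 5, 5)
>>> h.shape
(5, 5)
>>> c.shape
(13, 5)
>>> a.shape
(13, 5)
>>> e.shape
(5, 13)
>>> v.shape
(5, 13)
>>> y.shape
(5,)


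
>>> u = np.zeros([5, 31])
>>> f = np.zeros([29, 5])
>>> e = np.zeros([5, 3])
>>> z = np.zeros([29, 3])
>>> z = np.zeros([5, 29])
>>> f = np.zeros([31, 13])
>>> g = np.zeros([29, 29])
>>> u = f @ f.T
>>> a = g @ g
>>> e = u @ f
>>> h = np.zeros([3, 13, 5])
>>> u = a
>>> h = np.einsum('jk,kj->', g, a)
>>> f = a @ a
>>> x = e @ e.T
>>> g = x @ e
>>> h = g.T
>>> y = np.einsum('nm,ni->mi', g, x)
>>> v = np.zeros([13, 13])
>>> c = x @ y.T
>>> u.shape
(29, 29)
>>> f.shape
(29, 29)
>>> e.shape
(31, 13)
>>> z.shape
(5, 29)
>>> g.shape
(31, 13)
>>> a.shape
(29, 29)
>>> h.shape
(13, 31)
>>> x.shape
(31, 31)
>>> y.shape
(13, 31)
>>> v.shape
(13, 13)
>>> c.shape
(31, 13)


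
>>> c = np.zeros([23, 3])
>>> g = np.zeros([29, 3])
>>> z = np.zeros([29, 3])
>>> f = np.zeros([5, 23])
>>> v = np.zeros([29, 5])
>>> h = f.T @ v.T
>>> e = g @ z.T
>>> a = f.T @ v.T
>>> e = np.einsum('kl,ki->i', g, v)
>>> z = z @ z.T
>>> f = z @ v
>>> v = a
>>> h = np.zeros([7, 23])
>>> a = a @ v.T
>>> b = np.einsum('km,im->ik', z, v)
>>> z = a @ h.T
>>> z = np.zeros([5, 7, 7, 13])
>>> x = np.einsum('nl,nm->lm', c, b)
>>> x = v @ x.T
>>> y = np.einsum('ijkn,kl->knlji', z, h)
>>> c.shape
(23, 3)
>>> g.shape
(29, 3)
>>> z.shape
(5, 7, 7, 13)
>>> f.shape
(29, 5)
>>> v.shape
(23, 29)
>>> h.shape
(7, 23)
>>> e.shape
(5,)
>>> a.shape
(23, 23)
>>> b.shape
(23, 29)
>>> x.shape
(23, 3)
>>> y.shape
(7, 13, 23, 7, 5)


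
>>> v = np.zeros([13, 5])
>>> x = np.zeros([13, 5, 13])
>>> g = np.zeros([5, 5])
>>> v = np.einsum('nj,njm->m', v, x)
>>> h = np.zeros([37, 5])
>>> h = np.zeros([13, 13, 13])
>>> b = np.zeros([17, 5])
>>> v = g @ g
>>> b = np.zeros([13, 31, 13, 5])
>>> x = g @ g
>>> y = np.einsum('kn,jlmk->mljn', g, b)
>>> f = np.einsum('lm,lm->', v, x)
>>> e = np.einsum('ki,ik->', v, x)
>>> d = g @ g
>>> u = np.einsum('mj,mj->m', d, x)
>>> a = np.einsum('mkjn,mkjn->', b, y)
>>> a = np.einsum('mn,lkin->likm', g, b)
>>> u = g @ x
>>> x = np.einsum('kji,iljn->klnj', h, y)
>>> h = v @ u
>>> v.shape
(5, 5)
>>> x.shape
(13, 31, 5, 13)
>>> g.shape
(5, 5)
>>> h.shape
(5, 5)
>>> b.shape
(13, 31, 13, 5)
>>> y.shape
(13, 31, 13, 5)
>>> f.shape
()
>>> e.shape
()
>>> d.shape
(5, 5)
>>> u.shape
(5, 5)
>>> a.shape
(13, 13, 31, 5)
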